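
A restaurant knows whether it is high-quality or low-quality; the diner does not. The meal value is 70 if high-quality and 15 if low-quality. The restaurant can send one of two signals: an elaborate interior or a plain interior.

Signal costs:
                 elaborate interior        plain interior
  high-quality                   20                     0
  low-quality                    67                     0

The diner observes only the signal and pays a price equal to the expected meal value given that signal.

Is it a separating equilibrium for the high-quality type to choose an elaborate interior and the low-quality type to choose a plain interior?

If types separate, elaborate interior earns payment 70 and plain interior earns 15.
High-quality: elaborate interior gives 70 − 20 = 50; plain interior gives 15 − 0 = 15. No deviation. ✓
Low-quality: plain interior gives 15 − 0 = 15; elaborate interior gives 70 − 67 = 3. No deviation. ✓
Neither type gains from mimicking the other.

Yes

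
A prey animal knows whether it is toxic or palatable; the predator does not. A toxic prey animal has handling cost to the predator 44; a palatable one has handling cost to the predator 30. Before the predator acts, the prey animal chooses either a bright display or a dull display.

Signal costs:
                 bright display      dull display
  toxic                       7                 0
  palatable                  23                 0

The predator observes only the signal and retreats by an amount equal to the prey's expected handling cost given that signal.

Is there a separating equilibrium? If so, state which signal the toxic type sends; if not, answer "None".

Try toxic → bright display, palatable → dull display:
  Under separation the predator infers type exactly: bright display → toxic (pays 44), dull display → palatable (pays 30).
  Toxic: bright display gives 44 − 7 = 37; dull display gives 30 − 0 = 30. No deviation. ✓
  Palatable: dull display gives 30 − 0 = 30; bright display gives 44 − 23 = 21. No deviation. ✓
Both hold — the toxic type sends bright display.

bright display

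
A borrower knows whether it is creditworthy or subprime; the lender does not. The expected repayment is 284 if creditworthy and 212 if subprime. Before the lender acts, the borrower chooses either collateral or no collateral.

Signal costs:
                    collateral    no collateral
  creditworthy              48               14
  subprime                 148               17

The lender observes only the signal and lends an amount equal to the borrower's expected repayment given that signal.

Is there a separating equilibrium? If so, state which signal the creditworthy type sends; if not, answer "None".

collateral

Try creditworthy → collateral, subprime → no collateral:
  If types separate, collateral earns payment 284 and no collateral earns 212.
  Creditworthy: collateral gives 284 − 48 = 236; no collateral gives 212 − 14 = 198. No deviation. ✓
  Subprime: no collateral gives 212 − 17 = 195; collateral gives 284 − 148 = 136. No deviation. ✓
Both hold — the creditworthy type sends collateral.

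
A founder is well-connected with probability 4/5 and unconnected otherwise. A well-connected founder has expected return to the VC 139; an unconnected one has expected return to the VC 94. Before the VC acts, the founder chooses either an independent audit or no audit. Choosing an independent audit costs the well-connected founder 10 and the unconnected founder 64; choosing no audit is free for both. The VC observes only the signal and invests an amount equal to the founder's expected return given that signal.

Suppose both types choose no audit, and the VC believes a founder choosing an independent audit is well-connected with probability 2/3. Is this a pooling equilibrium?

At the pooled signal (no audit) the VC holds the prior 4/5 and pays 4/5·139 + 1/5·94 = 130. Off-path (audit) belief 2/3 gives 2/3·139 + 1/3·94 = 124.
Well-connected: no audit gives 130 − 0 = 130; audit gives 124 − 10 = 114. Stays. ✓
Unconnected: no audit gives 130 − 0 = 130; audit gives 124 − 64 = 60. Stays. ✓

Yes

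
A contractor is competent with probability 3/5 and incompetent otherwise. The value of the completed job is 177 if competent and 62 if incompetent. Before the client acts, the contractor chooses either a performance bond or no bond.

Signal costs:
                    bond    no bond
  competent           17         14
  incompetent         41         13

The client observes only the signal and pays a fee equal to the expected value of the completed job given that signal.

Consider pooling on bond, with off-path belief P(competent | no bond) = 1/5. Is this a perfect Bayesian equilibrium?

Yes

At the pooled signal (bond) the client holds the prior 3/5 and pays 3/5·177 + 2/5·62 = 131. Off-path (no bond) belief 1/5 gives 1/5·177 + 4/5·62 = 85.
Competent: bond gives 131 − 17 = 114; no bond gives 85 − 14 = 71. Stays. ✓
Incompetent: bond gives 131 − 41 = 90; no bond gives 85 − 13 = 72. Stays. ✓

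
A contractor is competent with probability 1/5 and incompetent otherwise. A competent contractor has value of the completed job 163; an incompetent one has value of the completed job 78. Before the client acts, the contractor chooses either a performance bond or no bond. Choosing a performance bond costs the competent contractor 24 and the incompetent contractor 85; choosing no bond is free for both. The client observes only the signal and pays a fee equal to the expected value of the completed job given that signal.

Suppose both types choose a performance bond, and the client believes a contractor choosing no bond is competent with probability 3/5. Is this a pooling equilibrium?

No

On the equilibrium path (bond) the client holds the prior 1/5 and pays 1/5·163 + 4/5·78 = 95. Off-path (no bond) belief 3/5 gives 3/5·163 + 2/5·78 = 129.
Competent: bond gives 95 − 24 = 71; no bond gives 129 − 0 = 129. Deviates. ✗
Incompetent: bond gives 95 − 85 = 10; no bond gives 129 − 0 = 129. Deviates. ✗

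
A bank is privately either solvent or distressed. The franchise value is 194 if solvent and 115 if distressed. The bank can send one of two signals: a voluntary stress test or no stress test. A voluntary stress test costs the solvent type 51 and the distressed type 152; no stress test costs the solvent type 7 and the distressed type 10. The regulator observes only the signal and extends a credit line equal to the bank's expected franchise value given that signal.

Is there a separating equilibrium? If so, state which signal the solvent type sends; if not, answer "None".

stress test

Try solvent → stress test, distressed → no stress test:
  If types separate, stress test earns payment 194 and no stress test earns 115.
  Solvent: stress test gives 194 − 51 = 143; no stress test gives 115 − 7 = 108. No deviation. ✓
  Distressed: no stress test gives 115 − 10 = 105; stress test gives 194 − 152 = 42. No deviation. ✓
Both hold — the solvent type sends stress test.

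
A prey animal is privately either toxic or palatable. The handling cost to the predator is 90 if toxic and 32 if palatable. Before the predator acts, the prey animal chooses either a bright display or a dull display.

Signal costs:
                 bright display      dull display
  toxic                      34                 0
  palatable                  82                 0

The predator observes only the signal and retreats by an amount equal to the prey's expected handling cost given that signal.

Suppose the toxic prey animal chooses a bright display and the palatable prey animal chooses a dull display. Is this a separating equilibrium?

Yes

If types separate, bright display earns payment 90 and dull display earns 32.
Toxic: bright display gives 90 − 34 = 56; dull display gives 32 − 0 = 32. No deviation. ✓
Palatable: dull display gives 32 − 0 = 32; bright display gives 90 − 82 = 8. No deviation. ✓
Neither type gains from mimicking the other.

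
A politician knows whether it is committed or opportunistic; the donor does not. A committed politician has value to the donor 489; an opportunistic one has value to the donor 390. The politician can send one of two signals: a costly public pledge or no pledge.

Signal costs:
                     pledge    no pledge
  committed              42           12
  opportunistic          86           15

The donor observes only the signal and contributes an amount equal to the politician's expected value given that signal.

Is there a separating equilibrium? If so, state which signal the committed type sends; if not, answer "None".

Try committed → pledge, opportunistic → no pledge:
  If types separate, pledge earns payment 489 and no pledge earns 390.
  Committed: pledge gives 489 − 42 = 447; no pledge gives 390 − 12 = 378. No deviation. ✓
  Opportunistic: no pledge gives 390 − 15 = 375; pledge gives 489 − 86 = 403. Would deviate. ✗
Try committed → no pledge, opportunistic → pledge:
  If types separate, no pledge earns payment 489 and pledge earns 390.
  Committed: no pledge gives 489 − 12 = 477; pledge gives 390 − 42 = 348. No deviation. ✓
  Opportunistic: pledge gives 390 − 86 = 304; no pledge gives 489 − 15 = 474. Would deviate. ✗
Neither assignment is incentive-compatible.

None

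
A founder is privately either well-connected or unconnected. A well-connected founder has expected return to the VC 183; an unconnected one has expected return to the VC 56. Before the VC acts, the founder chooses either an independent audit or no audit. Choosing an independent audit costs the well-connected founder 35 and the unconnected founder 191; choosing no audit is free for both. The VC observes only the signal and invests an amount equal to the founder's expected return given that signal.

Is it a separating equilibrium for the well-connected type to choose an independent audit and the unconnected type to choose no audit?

Yes

If types separate, audit earns payment 183 and no audit earns 56.
Well-connected: audit gives 183 − 35 = 148; no audit gives 56 − 0 = 56. No deviation. ✓
Unconnected: no audit gives 56 − 0 = 56; audit gives 183 − 191 = -8. No deviation. ✓
Both incentive constraints hold.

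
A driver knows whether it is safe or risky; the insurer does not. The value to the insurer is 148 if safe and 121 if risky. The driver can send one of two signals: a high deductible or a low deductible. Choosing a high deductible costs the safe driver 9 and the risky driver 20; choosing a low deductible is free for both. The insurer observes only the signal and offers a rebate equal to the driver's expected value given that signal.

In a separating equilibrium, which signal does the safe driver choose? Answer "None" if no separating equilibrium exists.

None

Try safe → high deductible, risky → low deductible:
  If types separate, high deductible earns payment 148 and low deductible earns 121.
  Safe: high deductible gives 148 − 9 = 139; low deductible gives 121 − 0 = 121. No deviation. ✓
  Risky: low deductible gives 121 − 0 = 121; high deductible gives 148 − 20 = 128. Would deviate. ✗
Try safe → low deductible, risky → high deductible:
  If types separate, low deductible earns payment 148 and high deductible earns 121.
  Safe: low deductible gives 148 − 0 = 148; high deductible gives 121 − 9 = 112. No deviation. ✓
  Risky: high deductible gives 121 − 20 = 101; low deductible gives 148 − 0 = 148. Would deviate. ✗
Neither assignment is incentive-compatible.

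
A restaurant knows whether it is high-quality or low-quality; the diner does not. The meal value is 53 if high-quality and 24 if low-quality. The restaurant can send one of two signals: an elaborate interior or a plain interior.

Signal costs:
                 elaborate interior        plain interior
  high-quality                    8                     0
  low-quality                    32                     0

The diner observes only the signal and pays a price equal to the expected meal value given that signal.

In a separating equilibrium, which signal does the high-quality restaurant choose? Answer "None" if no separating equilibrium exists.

elaborate interior

Try high-quality → elaborate interior, low-quality → plain interior:
  If types separate, elaborate interior earns payment 53 and plain interior earns 24.
  High-quality: elaborate interior gives 53 − 8 = 45; plain interior gives 24 − 0 = 24. No deviation. ✓
  Low-quality: plain interior gives 24 − 0 = 24; elaborate interior gives 53 − 32 = 21. No deviation. ✓
Both hold — the high-quality type sends elaborate interior.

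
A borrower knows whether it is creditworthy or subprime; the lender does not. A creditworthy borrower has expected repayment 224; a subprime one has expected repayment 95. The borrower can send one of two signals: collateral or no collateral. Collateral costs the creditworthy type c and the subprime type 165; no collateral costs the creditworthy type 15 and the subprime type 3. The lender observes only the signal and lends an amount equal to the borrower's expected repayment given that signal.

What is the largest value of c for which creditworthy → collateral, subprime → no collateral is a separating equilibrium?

Under separation: collateral → creditworthy (pays 224); no collateral → subprime (pays 95).
Subprime: 95 − 3 = 92 ≥ 224 − 165 = 59. Holds regardless of c. ✓
Creditworthy: 224 − c ≥ 95 − 15, so c ≤ 224 − 80 = 144.

144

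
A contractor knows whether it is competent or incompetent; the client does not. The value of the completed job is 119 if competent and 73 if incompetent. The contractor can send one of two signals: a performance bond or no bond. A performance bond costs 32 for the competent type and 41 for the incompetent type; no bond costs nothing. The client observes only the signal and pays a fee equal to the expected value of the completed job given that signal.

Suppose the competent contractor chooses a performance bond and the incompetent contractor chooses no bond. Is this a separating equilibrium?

No

If types separate, bond earns payment 119 and no bond earns 73.
Competent: bond gives 119 − 32 = 87; no bond gives 73 − 0 = 73. No deviation. ✓
Incompetent: no bond gives 73 − 0 = 73; bond gives 119 − 41 = 78. Would deviate. ✗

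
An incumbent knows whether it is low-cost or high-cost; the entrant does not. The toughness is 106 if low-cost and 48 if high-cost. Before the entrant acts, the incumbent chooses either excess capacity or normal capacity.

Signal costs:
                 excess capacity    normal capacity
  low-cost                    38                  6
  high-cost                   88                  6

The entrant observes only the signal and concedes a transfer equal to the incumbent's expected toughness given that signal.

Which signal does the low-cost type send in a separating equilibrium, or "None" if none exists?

excess capacity

Try low-cost → excess capacity, high-cost → normal capacity:
  If types separate, excess capacity earns payment 106 and normal capacity earns 48.
  Low-cost: excess capacity gives 106 − 38 = 68; normal capacity gives 48 − 6 = 42. No deviation. ✓
  High-cost: normal capacity gives 48 − 6 = 42; excess capacity gives 106 − 88 = 18. No deviation. ✓
Both hold — the low-cost type sends excess capacity.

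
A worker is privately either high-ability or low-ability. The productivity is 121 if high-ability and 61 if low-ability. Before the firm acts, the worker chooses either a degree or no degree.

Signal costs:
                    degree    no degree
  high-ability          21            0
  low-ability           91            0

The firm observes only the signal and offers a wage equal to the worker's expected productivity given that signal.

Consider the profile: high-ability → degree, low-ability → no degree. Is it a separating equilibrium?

Under separation the firm infers type exactly: degree → high-ability (pays 121), no degree → low-ability (pays 61).
High-ability: degree gives 121 − 21 = 100; no degree gives 61 − 0 = 61. No deviation. ✓
Low-ability: no degree gives 61 − 0 = 61; degree gives 121 − 91 = 30. No deviation. ✓
Neither type gains from mimicking the other.

Yes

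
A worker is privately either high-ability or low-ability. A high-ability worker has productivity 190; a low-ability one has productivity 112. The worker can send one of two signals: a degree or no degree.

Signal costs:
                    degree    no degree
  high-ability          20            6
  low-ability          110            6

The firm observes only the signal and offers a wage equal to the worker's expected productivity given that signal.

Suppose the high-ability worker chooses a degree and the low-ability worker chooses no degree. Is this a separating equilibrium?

Yes

If types separate, degree earns payment 190 and no degree earns 112.
High-ability: degree gives 190 − 20 = 170; no degree gives 112 − 6 = 106. No deviation. ✓
Low-ability: no degree gives 112 − 6 = 106; degree gives 190 − 110 = 80. No deviation. ✓
Neither type gains from mimicking the other.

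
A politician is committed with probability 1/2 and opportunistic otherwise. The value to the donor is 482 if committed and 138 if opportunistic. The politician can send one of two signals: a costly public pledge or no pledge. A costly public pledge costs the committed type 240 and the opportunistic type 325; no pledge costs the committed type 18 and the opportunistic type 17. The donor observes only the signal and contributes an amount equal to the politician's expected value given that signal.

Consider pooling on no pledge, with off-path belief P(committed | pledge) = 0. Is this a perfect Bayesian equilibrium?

At the pooled signal (no pledge) the donor holds the prior 1/2 and pays 1/2·482 + 1/2·138 = 310. Off-path (pledge) belief 0 gives 0·482 + 1·138 = 138.
Committed: no pledge gives 310 − 18 = 292; pledge gives 138 − 240 = -102. Stays. ✓
Opportunistic: no pledge gives 310 − 17 = 293; pledge gives 138 − 325 = -187. Stays. ✓

Yes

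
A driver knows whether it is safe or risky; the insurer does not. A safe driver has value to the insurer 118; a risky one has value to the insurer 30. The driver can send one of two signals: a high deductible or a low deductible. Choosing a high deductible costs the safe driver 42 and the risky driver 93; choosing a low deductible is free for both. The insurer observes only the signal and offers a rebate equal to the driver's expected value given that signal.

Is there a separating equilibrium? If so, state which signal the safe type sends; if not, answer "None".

high deductible

Try safe → high deductible, risky → low deductible:
  Under separation the insurer infers type exactly: high deductible → safe (pays 118), low deductible → risky (pays 30).
  Safe: high deductible gives 118 − 42 = 76; low deductible gives 30 − 0 = 30. No deviation. ✓
  Risky: low deductible gives 30 − 0 = 30; high deductible gives 118 − 93 = 25. No deviation. ✓
Both hold — the safe type sends high deductible.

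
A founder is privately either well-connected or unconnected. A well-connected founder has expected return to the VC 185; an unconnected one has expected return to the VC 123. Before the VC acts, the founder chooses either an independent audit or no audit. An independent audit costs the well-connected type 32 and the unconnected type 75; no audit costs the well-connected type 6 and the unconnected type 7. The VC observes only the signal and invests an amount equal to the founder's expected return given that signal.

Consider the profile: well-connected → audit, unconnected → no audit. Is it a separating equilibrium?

If types separate, audit earns payment 185 and no audit earns 123.
Well-connected: audit gives 185 − 32 = 153; no audit gives 123 − 6 = 117. No deviation. ✓
Unconnected: no audit gives 123 − 7 = 116; audit gives 185 − 75 = 110. No deviation. ✓
Both incentive constraints hold.

Yes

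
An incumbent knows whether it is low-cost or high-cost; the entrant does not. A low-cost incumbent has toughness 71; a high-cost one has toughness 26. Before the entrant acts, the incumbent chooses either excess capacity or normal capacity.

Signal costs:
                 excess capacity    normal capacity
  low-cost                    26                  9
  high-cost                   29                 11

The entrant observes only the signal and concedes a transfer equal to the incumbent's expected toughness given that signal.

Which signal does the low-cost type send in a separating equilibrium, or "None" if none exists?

None

Try low-cost → excess capacity, high-cost → normal capacity:
  Under separation the entrant infers type exactly: excess capacity → low-cost (pays 71), normal capacity → high-cost (pays 26).
  Low-cost: excess capacity gives 71 − 26 = 45; normal capacity gives 26 − 9 = 17. No deviation. ✓
  High-cost: normal capacity gives 26 − 11 = 15; excess capacity gives 71 − 29 = 42. Would deviate. ✗
Try low-cost → normal capacity, high-cost → excess capacity:
  Under separation the entrant infers type exactly: normal capacity → low-cost (pays 71), excess capacity → high-cost (pays 26).
  Low-cost: normal capacity gives 71 − 9 = 62; excess capacity gives 26 − 26 = 0. No deviation. ✓
  High-cost: excess capacity gives 26 − 29 = -3; normal capacity gives 71 − 11 = 60. Would deviate. ✗
Neither assignment is incentive-compatible.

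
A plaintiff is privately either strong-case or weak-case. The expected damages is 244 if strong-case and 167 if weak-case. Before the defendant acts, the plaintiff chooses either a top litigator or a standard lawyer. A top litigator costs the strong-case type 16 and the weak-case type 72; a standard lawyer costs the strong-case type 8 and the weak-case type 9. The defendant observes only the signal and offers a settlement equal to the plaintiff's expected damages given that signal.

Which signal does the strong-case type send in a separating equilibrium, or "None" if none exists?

None

Try strong-case → top litigator, weak-case → standard lawyer:
  Under separation the defendant infers type exactly: top litigator → strong-case (pays 244), standard lawyer → weak-case (pays 167).
  Strong-case: top litigator gives 244 − 16 = 228; standard lawyer gives 167 − 8 = 159. No deviation. ✓
  Weak-case: standard lawyer gives 167 − 9 = 158; top litigator gives 244 − 72 = 172. Would deviate. ✗
Try strong-case → standard lawyer, weak-case → top litigator:
  Under separation the defendant infers type exactly: standard lawyer → strong-case (pays 244), top litigator → weak-case (pays 167).
  Strong-case: standard lawyer gives 244 − 8 = 236; top litigator gives 167 − 16 = 151. No deviation. ✓
  Weak-case: top litigator gives 167 − 72 = 95; standard lawyer gives 244 − 9 = 235. Would deviate. ✗
Neither assignment is incentive-compatible.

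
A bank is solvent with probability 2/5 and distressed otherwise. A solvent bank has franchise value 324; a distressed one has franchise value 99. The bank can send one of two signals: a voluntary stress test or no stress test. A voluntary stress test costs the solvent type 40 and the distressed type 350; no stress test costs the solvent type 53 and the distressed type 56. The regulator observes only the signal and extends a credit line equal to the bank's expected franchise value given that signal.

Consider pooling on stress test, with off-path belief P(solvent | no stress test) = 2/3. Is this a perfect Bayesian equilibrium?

At the pooled signal (stress test) the regulator holds the prior 2/5 and pays 2/5·324 + 3/5·99 = 189. Off-path (no stress test) belief 2/3 gives 2/3·324 + 1/3·99 = 249.
Solvent: stress test gives 189 − 40 = 149; no stress test gives 249 − 53 = 196. Deviates. ✗
Distressed: stress test gives 189 − 350 = -161; no stress test gives 249 − 56 = 193. Deviates. ✗

No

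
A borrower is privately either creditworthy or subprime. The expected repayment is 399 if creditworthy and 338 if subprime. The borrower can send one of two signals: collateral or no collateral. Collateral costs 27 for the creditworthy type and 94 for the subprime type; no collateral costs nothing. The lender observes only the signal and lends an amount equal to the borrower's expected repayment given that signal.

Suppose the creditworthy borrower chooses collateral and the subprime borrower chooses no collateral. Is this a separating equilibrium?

Under separation the lender infers type exactly: collateral → creditworthy (pays 399), no collateral → subprime (pays 338).
Creditworthy: collateral gives 399 − 27 = 372; no collateral gives 338 − 0 = 338. No deviation. ✓
Subprime: no collateral gives 338 − 0 = 338; collateral gives 399 − 94 = 305. No deviation. ✓
Neither type gains from mimicking the other.

Yes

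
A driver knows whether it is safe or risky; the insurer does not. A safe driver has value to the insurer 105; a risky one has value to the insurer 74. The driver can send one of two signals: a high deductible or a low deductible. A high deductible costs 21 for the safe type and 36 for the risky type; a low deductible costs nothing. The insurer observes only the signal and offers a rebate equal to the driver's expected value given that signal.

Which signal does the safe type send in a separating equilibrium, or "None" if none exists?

Try safe → high deductible, risky → low deductible:
  If types separate, high deductible earns payment 105 and low deductible earns 74.
  Safe: high deductible gives 105 − 21 = 84; low deductible gives 74 − 0 = 74. No deviation. ✓
  Risky: low deductible gives 74 − 0 = 74; high deductible gives 105 − 36 = 69. No deviation. ✓
Both hold — the safe type sends high deductible.

high deductible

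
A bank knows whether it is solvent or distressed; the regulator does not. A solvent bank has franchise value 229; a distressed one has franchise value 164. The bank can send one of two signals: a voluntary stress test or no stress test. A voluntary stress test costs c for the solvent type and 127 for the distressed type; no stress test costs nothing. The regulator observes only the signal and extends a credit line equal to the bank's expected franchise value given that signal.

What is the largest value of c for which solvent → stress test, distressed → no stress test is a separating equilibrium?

65

Under separation: stress test → solvent (pays 229); no stress test → distressed (pays 164).
Distressed: 164 − 0 = 164 ≥ 229 − 127 = 102. Holds regardless of c. ✓
Solvent: 229 − c ≥ 164 − 0, so c ≤ 229 − 164 = 65.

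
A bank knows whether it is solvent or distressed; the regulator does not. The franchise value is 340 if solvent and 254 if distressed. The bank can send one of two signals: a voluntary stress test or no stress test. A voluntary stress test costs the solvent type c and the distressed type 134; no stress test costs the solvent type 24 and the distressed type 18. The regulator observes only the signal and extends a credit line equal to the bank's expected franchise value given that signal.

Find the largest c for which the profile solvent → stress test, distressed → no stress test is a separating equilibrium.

Under separation: stress test → solvent (pays 340); no stress test → distressed (pays 254).
Distressed: 254 − 18 = 236 ≥ 340 − 134 = 206. Holds regardless of c. ✓
Solvent: 340 − c ≥ 254 − 24, so c ≤ 340 − 230 = 110.

110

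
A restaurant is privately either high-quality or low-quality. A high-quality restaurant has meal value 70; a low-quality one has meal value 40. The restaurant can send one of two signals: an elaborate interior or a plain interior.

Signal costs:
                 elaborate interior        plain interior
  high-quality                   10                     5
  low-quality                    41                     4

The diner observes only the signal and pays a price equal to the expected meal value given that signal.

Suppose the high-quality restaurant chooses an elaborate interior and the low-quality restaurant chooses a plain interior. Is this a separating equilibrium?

Yes

If types separate, elaborate interior earns payment 70 and plain interior earns 40.
High-quality: elaborate interior gives 70 − 10 = 60; plain interior gives 40 − 5 = 35. No deviation. ✓
Low-quality: plain interior gives 40 − 4 = 36; elaborate interior gives 70 − 41 = 29. No deviation. ✓
Neither type gains from mimicking the other.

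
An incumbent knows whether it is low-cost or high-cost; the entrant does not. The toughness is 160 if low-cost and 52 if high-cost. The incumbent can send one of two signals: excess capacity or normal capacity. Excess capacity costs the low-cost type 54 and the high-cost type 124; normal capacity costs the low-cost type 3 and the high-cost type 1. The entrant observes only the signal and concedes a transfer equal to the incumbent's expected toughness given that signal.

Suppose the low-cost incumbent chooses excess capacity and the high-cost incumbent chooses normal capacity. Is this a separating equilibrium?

Under separation the entrant infers type exactly: excess capacity → low-cost (pays 160), normal capacity → high-cost (pays 52).
Low-cost: excess capacity gives 160 − 54 = 106; normal capacity gives 52 − 3 = 49. No deviation. ✓
High-cost: normal capacity gives 52 − 1 = 51; excess capacity gives 160 − 124 = 36. No deviation. ✓
Both incentive constraints hold.

Yes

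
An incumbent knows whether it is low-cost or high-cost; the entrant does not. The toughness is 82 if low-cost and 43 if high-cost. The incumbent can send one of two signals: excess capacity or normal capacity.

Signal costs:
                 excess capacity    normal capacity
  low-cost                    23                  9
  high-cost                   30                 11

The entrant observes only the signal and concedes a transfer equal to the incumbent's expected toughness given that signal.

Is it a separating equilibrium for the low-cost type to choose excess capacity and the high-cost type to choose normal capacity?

If types separate, excess capacity earns payment 82 and normal capacity earns 43.
Low-cost: excess capacity gives 82 − 23 = 59; normal capacity gives 43 − 9 = 34. No deviation. ✓
High-cost: normal capacity gives 43 − 11 = 32; excess capacity gives 82 − 30 = 52. Would deviate. ✗

No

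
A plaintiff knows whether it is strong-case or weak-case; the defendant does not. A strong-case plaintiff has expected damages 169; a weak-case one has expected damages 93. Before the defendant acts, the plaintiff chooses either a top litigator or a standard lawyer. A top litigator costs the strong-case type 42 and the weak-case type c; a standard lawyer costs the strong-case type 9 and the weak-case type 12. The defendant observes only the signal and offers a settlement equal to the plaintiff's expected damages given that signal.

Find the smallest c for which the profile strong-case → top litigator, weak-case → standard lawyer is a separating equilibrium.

88

Under separation: top litigator → strong-case (pays 169); standard lawyer → weak-case (pays 93).
Strong-case: 169 − 42 = 127 ≥ 93 − 9 = 84. Holds regardless of c. ✓
Weak-case: 93 − 12 ≥ 169 − c, so c ≥ 169 − 81 = 88.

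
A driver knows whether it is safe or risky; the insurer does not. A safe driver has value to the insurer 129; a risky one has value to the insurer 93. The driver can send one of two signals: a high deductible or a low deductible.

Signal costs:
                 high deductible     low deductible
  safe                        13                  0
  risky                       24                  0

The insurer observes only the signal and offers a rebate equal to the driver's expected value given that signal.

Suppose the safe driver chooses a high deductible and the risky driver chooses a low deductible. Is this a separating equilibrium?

If types separate, high deductible earns payment 129 and low deductible earns 93.
Safe: high deductible gives 129 − 13 = 116; low deductible gives 93 − 0 = 93. No deviation. ✓
Risky: low deductible gives 93 − 0 = 93; high deductible gives 129 − 24 = 105. Would deviate. ✗

No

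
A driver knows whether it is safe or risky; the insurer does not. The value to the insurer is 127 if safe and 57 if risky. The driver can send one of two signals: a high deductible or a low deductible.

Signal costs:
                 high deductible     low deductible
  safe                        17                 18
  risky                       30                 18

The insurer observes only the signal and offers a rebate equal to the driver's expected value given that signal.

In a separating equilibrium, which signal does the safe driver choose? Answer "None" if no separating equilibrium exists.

Try safe → high deductible, risky → low deductible:
  If types separate, high deductible earns payment 127 and low deductible earns 57.
  Safe: high deductible gives 127 − 17 = 110; low deductible gives 57 − 18 = 39. No deviation. ✓
  Risky: low deductible gives 57 − 18 = 39; high deductible gives 127 − 30 = 97. Would deviate. ✗
Try safe → low deductible, risky → high deductible:
  If types separate, low deductible earns payment 127 and high deductible earns 57.
  Safe: low deductible gives 127 − 18 = 109; high deductible gives 57 − 17 = 40. No deviation. ✓
  Risky: high deductible gives 57 − 30 = 27; low deductible gives 127 − 18 = 109. Would deviate. ✗
Neither assignment is incentive-compatible.

None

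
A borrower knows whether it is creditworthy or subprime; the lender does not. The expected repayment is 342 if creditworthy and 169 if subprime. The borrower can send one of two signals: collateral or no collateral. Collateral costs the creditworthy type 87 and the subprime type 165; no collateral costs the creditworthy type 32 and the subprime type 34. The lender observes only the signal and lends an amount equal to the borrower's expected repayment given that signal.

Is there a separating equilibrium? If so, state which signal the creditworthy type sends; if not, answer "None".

Try creditworthy → collateral, subprime → no collateral:
  If types separate, collateral earns payment 342 and no collateral earns 169.
  Creditworthy: collateral gives 342 − 87 = 255; no collateral gives 169 − 32 = 137. No deviation. ✓
  Subprime: no collateral gives 169 − 34 = 135; collateral gives 342 − 165 = 177. Would deviate. ✗
Try creditworthy → no collateral, subprime → collateral:
  If types separate, no collateral earns payment 342 and collateral earns 169.
  Creditworthy: no collateral gives 342 − 32 = 310; collateral gives 169 − 87 = 82. No deviation. ✓
  Subprime: collateral gives 169 − 165 = 4; no collateral gives 342 − 34 = 308. Would deviate. ✗
Neither assignment is incentive-compatible.

None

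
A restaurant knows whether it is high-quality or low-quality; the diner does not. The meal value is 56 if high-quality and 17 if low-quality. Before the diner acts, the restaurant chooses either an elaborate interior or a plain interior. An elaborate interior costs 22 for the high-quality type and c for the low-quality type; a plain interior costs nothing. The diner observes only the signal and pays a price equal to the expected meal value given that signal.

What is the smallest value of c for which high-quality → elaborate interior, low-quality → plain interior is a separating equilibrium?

Under separation: elaborate interior → high-quality (pays 56); plain interior → low-quality (pays 17).
High-quality: 56 − 22 = 34 ≥ 17 − 0 = 17. Holds regardless of c. ✓
Low-quality: 17 − 0 ≥ 56 − c, so c ≥ 56 − 17 = 39.

39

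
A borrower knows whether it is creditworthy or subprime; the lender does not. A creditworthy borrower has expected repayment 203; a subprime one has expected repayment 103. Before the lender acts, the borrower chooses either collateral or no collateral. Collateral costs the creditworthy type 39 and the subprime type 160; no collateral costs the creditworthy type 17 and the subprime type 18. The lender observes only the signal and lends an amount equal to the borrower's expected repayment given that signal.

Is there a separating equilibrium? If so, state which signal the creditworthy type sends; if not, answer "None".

Try creditworthy → collateral, subprime → no collateral:
  If types separate, collateral earns payment 203 and no collateral earns 103.
  Creditworthy: collateral gives 203 − 39 = 164; no collateral gives 103 − 17 = 86. No deviation. ✓
  Subprime: no collateral gives 103 − 18 = 85; collateral gives 203 − 160 = 43. No deviation. ✓
Both hold — the creditworthy type sends collateral.

collateral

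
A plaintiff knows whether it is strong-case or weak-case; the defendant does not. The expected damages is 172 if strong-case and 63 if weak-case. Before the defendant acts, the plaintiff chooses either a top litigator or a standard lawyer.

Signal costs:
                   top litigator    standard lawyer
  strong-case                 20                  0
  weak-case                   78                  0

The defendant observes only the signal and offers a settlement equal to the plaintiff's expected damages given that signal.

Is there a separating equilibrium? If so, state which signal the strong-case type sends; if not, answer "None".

None

Try strong-case → top litigator, weak-case → standard lawyer:
  Under separation the defendant infers type exactly: top litigator → strong-case (pays 172), standard lawyer → weak-case (pays 63).
  Strong-case: top litigator gives 172 − 20 = 152; standard lawyer gives 63 − 0 = 63. No deviation. ✓
  Weak-case: standard lawyer gives 63 − 0 = 63; top litigator gives 172 − 78 = 94. Would deviate. ✗
Try strong-case → standard lawyer, weak-case → top litigator:
  Under separation the defendant infers type exactly: standard lawyer → strong-case (pays 172), top litigator → weak-case (pays 63).
  Strong-case: standard lawyer gives 172 − 0 = 172; top litigator gives 63 − 20 = 43. No deviation. ✓
  Weak-case: top litigator gives 63 − 78 = -15; standard lawyer gives 172 − 0 = 172. Would deviate. ✗
Neither assignment is incentive-compatible.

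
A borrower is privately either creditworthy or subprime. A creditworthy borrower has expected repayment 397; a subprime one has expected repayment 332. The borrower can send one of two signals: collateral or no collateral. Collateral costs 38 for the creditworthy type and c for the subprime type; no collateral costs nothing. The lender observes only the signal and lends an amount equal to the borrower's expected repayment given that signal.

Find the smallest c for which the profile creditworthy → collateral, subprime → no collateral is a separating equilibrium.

Under separation: collateral → creditworthy (pays 397); no collateral → subprime (pays 332).
Creditworthy: 397 − 38 = 359 ≥ 332 − 0 = 332. Holds regardless of c. ✓
Subprime: 332 − 0 ≥ 397 − c, so c ≥ 397 − 332 = 65.

65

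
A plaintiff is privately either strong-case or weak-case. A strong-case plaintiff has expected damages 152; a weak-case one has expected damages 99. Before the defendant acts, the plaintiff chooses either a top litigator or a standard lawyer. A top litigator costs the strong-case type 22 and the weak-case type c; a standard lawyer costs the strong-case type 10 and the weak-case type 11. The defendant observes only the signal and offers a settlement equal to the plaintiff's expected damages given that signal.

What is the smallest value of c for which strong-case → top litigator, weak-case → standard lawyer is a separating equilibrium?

Under separation: top litigator → strong-case (pays 152); standard lawyer → weak-case (pays 99).
Strong-case: 152 − 22 = 130 ≥ 99 − 10 = 89. Holds regardless of c. ✓
Weak-case: 99 − 11 ≥ 152 − c, so c ≥ 152 − 88 = 64.

64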